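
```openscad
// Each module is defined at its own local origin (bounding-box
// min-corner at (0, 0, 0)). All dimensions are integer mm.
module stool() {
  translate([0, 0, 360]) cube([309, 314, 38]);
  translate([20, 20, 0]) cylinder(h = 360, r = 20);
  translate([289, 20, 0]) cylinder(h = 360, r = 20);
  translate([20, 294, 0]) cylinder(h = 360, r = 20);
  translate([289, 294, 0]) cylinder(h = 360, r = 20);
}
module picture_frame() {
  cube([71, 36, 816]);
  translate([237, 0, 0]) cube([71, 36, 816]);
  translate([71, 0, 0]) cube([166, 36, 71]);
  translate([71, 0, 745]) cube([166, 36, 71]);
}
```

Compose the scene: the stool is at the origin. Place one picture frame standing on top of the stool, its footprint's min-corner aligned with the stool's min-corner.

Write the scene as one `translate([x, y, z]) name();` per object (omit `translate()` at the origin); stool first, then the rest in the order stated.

stool();
translate([0, 0, 398]) picture_frame();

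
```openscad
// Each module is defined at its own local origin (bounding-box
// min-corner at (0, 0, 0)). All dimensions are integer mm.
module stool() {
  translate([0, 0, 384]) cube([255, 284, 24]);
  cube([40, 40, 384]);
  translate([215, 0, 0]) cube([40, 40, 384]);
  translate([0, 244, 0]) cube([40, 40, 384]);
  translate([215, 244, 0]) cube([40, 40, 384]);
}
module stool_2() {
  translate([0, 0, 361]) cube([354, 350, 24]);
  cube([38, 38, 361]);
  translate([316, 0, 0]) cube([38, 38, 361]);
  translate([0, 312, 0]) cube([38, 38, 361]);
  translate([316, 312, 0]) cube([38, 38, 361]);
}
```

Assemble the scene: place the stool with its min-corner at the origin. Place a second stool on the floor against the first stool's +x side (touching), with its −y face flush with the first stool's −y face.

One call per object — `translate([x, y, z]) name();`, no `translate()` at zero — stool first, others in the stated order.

stool();
translate([255, 0, 0]) stool_2();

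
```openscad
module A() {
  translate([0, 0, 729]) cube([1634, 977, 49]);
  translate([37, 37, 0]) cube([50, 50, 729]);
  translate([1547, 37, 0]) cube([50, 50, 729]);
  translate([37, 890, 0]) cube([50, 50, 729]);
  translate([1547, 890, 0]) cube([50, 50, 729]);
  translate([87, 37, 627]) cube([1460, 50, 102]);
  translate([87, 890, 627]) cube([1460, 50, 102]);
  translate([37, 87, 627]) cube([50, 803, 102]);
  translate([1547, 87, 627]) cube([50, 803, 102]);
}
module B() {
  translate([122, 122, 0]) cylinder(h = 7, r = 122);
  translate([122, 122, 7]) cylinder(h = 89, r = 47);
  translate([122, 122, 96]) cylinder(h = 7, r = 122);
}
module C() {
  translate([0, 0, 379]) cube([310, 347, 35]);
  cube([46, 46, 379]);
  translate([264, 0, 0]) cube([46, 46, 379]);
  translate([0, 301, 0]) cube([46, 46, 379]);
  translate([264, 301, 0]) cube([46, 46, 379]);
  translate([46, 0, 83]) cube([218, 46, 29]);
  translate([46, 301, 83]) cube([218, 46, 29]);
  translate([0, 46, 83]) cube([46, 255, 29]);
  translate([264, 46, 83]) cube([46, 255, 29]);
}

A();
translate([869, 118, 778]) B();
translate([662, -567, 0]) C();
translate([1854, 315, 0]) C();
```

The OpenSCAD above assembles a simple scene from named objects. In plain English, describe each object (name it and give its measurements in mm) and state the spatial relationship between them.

A is a table: top 1634 mm (x) × 977 mm (y), 49 mm thick, upper face at z = 778 mm, on four 50×50 mm square legs, each inset 37 mm from the nearest pair of top edges, running from z = 0 to the bottom of the top. Four apron rails, 50 mm thick and 102 mm tall, run between adjacent legs with their top edges flush with the underside of the top and their outer faces flush with the legs' outer faces.

B is a spool: two coaxial disc flanges of radius 122 mm and thickness 7 mm, joined by a core cylinder of radius 47 mm and height 89 mm. The lower flange rests on z = 0 and the three cylinders share a vertical axis.

C is a four-legged stool. The seat is a 310×347×35 mm slab whose top surface is at z = 414 mm; four square legs, each 46×46 mm in cross-section, run from the floor (z = 0) to the underside of the seat, each flush with a corner of the seat. Four stretchers, 46 mm wide and 29 mm tall, connect adjacent legs with their undersides at z = 83 mm, each running between the inner faces of the legs it joins and aligned with the legs' outer faces on the other axis.

The spool is on top of the table. Two stools sit around the table at the −y, +x sides.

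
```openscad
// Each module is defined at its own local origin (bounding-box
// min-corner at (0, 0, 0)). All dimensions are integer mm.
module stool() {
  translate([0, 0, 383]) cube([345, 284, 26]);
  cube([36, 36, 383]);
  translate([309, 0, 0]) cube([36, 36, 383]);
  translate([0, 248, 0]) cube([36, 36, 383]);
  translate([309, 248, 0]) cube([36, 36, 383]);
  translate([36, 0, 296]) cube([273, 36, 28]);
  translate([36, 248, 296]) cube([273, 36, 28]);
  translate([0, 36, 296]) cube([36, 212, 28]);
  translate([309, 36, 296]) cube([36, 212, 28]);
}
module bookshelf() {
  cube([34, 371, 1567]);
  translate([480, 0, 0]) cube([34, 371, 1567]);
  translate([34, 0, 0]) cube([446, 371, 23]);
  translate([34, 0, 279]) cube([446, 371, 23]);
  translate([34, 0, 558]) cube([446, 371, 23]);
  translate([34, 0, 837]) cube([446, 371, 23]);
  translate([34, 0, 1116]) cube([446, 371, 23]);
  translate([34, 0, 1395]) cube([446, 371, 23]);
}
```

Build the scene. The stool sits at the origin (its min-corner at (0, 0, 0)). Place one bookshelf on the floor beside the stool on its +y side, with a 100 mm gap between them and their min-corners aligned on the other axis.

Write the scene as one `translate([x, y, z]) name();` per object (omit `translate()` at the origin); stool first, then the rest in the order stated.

stool();
translate([0, 384, 0]) bookshelf();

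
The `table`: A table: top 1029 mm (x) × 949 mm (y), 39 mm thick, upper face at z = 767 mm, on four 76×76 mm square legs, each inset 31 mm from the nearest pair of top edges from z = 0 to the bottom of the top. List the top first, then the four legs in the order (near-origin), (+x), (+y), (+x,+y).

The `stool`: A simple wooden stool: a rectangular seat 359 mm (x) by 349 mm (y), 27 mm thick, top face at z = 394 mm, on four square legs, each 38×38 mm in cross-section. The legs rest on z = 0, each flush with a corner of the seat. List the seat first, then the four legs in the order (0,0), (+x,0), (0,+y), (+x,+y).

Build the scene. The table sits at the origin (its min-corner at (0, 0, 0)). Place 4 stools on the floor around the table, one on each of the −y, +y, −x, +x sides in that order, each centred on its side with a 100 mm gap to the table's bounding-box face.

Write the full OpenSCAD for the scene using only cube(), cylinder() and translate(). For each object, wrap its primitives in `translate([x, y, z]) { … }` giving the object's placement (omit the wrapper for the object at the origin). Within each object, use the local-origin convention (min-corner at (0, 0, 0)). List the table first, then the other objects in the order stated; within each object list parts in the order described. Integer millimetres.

translate([0, 0, 728]) cube([1029, 949, 39]);
translate([31, 31, 0]) cube([76, 76, 728]);
translate([922, 31, 0]) cube([76, 76, 728]);
translate([31, 842, 0]) cube([76, 76, 728]);
translate([922, 842, 0]) cube([76, 76, 728]);
translate([335, -449, 0]) {
  translate([0, 0, 367]) cube([359, 349, 27]);
  cube([38, 38, 367]);
  translate([321, 0, 0]) cube([38, 38, 367]);
  translate([0, 311, 0]) cube([38, 38, 367]);
  translate([321, 311, 0]) cube([38, 38, 367]);
}
translate([335, 1049, 0]) {
  translate([0, 0, 367]) cube([359, 349, 27]);
  cube([38, 38, 367]);
  translate([321, 0, 0]) cube([38, 38, 367]);
  translate([0, 311, 0]) cube([38, 38, 367]);
  translate([321, 311, 0]) cube([38, 38, 367]);
}
translate([-459, 300, 0]) {
  translate([0, 0, 367]) cube([359, 349, 27]);
  cube([38, 38, 367]);
  translate([321, 0, 0]) cube([38, 38, 367]);
  translate([0, 311, 0]) cube([38, 38, 367]);
  translate([321, 311, 0]) cube([38, 38, 367]);
}
translate([1129, 300, 0]) {
  translate([0, 0, 367]) cube([359, 349, 27]);
  cube([38, 38, 367]);
  translate([321, 0, 0]) cube([38, 38, 367]);
  translate([0, 311, 0]) cube([38, 38, 367]);
  translate([321, 311, 0]) cube([38, 38, 367]);
}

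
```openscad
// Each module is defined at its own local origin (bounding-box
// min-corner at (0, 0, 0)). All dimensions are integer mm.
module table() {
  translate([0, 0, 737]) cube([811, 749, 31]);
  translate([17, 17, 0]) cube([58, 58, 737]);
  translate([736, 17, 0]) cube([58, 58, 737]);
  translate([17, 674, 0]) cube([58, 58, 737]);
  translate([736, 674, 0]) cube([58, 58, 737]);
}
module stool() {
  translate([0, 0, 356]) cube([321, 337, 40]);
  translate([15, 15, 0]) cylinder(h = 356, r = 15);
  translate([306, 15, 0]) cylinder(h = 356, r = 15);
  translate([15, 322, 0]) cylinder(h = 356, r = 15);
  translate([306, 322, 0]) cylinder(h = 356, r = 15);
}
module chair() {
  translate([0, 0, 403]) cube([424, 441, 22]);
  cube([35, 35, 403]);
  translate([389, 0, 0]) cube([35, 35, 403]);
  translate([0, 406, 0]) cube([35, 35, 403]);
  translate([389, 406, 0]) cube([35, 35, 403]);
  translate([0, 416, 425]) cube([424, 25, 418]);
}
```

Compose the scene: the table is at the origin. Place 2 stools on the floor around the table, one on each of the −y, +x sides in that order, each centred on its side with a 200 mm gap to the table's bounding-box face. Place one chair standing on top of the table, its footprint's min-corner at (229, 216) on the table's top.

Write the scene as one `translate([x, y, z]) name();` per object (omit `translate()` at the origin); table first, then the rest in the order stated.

table();
translate([245, -537, 0]) stool();
translate([1011, 206, 0]) stool();
translate([229, 216, 768]) chair();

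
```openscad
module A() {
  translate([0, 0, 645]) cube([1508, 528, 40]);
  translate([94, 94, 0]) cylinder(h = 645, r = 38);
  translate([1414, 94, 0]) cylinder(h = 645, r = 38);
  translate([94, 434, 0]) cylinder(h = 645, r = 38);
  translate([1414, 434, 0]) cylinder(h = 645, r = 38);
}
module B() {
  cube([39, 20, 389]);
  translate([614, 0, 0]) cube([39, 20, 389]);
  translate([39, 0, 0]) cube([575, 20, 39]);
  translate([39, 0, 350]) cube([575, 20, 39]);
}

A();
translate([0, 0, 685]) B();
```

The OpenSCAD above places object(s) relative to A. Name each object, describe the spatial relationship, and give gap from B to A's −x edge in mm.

A is a table. B is a picture frame. The picture frame is on top of the table. The gap from the picture frame to the table's −x edge is 0 mm.

The picture frame's min-x is at 0; the table's min-x is 0; gap = 0 mm.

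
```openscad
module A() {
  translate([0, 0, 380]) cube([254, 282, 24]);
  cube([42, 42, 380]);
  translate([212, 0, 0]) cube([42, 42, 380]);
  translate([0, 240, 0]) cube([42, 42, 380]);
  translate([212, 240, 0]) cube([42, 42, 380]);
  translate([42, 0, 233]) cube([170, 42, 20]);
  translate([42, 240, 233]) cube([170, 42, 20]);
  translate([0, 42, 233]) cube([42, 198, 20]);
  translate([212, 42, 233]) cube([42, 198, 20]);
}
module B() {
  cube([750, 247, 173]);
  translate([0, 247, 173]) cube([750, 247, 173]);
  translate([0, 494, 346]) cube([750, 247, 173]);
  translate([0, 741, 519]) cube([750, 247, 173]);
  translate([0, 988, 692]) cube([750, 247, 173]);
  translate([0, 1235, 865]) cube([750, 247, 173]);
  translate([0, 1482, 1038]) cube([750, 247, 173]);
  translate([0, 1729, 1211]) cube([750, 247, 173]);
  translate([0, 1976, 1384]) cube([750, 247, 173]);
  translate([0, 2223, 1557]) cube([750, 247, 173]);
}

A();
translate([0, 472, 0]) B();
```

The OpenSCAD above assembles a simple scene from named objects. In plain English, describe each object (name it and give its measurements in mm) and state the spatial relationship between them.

A is a simple wooden stool: a rectangular seat 254 mm (x) by 282 mm (y), 24 mm thick, top face at z = 404 mm, on four square legs, each 42×42 mm in cross-section. The legs rest on z = 0, each flush with a corner of the seat. Four stretchers, 42 mm wide and 20 mm tall, connect adjacent legs with their undersides at z = 233 mm, each running between the inner faces of the legs it joins and aligned with the legs' outer faces on the other axis.

B is a straight staircase of 10 solid steps. Each step is 750 mm wide (x), 247 mm deep (y, the going) and 173 mm tall (the rise). The first step rests on the floor; each subsequent step sits one going further in +y and one rise higher in +z, directly behind and above the previous step with no overlap.

The staircase is on the floor beside the stool on its +y side.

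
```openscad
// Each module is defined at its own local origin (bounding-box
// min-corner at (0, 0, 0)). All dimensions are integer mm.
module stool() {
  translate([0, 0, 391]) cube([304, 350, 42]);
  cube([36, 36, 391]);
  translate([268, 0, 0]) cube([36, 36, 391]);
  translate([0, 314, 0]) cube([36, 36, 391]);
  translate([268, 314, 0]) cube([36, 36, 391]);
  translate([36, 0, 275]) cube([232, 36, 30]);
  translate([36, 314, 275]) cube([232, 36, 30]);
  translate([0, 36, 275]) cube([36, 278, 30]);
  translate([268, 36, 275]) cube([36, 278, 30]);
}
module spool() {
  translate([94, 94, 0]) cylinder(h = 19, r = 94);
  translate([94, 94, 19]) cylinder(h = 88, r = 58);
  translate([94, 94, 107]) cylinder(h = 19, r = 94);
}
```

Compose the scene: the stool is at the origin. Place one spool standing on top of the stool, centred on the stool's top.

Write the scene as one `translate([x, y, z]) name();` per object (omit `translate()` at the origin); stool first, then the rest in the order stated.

stool();
translate([58, 81, 433]) spool();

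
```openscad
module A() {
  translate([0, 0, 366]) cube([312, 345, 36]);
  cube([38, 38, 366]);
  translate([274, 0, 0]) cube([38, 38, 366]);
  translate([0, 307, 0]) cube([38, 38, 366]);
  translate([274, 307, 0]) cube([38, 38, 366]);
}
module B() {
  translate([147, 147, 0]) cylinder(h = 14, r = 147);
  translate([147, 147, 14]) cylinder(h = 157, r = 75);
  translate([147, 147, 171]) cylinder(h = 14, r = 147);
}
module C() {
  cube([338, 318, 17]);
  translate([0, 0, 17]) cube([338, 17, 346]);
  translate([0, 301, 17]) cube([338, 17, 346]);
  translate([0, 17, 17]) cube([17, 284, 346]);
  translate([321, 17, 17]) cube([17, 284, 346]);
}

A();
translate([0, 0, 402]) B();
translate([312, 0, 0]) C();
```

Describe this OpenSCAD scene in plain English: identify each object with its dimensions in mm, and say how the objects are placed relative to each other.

A is a simple wooden stool: a rectangular seat 312 mm (x) by 345 mm (y), 36 mm thick, top face at z = 402 mm, on four square legs, each 38×38 mm in cross-section. The legs rest on z = 0, each flush with a corner of the seat.

B is a spool: two coaxial disc flanges of radius 147 mm and thickness 14 mm, joined by a core cylinder of radius 75 mm and height 157 mm. The lower flange rests on z = 0 and the three cylinders share a vertical axis.

C is an open storage box with external size 338×318×363 mm and wall thickness 17 mm (the base is also 17 mm thick). The base covers the whole footprint; the four walls stand on the base, with the y-facing walls full-width and the x-facing walls fitting between their inner faces.

The spool is on top of the stool. The open box is against the stool's +x side, with their −y faces flush.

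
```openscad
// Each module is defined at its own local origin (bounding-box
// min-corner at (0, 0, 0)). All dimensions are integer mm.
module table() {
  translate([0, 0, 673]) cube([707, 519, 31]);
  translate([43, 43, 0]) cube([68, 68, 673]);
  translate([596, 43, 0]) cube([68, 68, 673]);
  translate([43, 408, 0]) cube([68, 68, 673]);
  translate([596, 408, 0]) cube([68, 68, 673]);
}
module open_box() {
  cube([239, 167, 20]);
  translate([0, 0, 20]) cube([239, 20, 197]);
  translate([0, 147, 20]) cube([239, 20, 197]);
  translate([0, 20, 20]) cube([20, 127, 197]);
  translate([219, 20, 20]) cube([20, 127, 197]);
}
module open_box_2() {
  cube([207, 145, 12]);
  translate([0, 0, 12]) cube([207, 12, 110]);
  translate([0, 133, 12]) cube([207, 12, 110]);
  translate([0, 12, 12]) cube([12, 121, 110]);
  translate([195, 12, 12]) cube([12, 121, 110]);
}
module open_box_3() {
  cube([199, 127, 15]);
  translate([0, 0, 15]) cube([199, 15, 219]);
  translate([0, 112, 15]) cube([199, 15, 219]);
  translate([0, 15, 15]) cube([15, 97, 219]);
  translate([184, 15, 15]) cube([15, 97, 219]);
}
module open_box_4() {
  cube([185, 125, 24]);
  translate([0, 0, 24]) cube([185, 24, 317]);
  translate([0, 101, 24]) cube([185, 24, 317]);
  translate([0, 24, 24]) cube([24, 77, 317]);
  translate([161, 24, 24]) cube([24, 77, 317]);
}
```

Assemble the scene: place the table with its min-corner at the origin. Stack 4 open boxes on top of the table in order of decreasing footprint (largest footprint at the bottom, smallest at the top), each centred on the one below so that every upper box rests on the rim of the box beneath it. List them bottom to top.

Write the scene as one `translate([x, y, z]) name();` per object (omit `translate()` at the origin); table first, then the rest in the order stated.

table();
translate([234, 176, 704]) open_box();
translate([250, 187, 921]) open_box_2();
translate([254, 196, 1043]) open_box_3();
translate([261, 197, 1277]) open_box_4();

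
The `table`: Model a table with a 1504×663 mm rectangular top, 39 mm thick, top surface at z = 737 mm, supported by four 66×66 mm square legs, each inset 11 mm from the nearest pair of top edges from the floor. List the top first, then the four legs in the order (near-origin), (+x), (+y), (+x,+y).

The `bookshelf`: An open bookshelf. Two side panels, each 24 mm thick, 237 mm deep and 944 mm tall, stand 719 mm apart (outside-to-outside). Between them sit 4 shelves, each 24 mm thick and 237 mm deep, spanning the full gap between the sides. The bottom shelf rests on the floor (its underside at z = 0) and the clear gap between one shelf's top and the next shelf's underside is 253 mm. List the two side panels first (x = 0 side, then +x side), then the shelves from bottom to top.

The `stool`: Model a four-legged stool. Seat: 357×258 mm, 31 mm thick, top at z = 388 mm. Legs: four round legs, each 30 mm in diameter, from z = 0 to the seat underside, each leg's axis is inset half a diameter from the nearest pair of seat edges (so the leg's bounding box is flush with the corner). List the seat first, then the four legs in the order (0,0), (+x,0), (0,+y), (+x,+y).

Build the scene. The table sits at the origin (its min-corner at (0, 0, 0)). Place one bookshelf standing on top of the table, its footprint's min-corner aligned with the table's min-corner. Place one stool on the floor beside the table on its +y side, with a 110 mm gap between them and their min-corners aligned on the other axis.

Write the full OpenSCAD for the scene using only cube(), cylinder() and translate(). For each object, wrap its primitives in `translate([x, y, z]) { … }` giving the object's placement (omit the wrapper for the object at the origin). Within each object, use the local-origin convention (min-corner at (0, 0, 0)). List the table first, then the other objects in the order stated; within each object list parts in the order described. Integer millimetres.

translate([0, 0, 698]) cube([1504, 663, 39]);
translate([11, 11, 0]) cube([66, 66, 698]);
translate([1427, 11, 0]) cube([66, 66, 698]);
translate([11, 586, 0]) cube([66, 66, 698]);
translate([1427, 586, 0]) cube([66, 66, 698]);
translate([0, 0, 737]) {
  cube([24, 237, 944]);
  translate([695, 0, 0]) cube([24, 237, 944]);
  translate([24, 0, 0]) cube([671, 237, 24]);
  translate([24, 0, 277]) cube([671, 237, 24]);
  translate([24, 0, 554]) cube([671, 237, 24]);
  translate([24, 0, 831]) cube([671, 237, 24]);
}
translate([0, 773, 0]) {
  translate([0, 0, 357]) cube([357, 258, 31]);
  translate([15, 15, 0]) cylinder(h = 357, r = 15);
  translate([342, 15, 0]) cylinder(h = 357, r = 15);
  translate([15, 243, 0]) cylinder(h = 357, r = 15);
  translate([342, 243, 0]) cylinder(h = 357, r = 15);
}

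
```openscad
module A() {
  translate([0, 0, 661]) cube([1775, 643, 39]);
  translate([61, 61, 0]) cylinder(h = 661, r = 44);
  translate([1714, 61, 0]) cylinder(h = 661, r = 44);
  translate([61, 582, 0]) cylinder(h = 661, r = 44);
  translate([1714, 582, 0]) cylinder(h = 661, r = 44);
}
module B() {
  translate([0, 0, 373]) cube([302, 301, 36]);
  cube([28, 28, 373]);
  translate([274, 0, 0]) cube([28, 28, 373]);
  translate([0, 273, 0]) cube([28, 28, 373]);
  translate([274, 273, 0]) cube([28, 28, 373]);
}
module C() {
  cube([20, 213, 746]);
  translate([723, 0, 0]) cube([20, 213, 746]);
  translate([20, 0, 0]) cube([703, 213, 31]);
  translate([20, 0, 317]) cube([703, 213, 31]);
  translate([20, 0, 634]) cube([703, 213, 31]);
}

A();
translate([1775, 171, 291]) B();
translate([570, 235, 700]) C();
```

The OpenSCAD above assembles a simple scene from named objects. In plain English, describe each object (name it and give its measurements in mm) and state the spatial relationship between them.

A is a table with a 1775×643 mm rectangular top, 39 mm thick, top surface at z = 700 mm, supported by four round legs of 88 mm diameter, each leg's bounding box inset 17 mm from the nearest pair of top edges, running from the floor.

B is a four-legged stool. The seat is a 302×301×36 mm slab whose top surface is at z = 409 mm; four square legs, each 28×28 mm in cross-section, run from the floor (z = 0) to the underside of the seat, each flush with a corner of the seat.

C is a bookshelf 743 mm wide overall, 213 mm deep and 746 mm tall. The two sides are 20 mm thick vertical panels. 3 horizontal shelves of 31 mm thickness span between the inner faces of the sides; the lowest shelf sits on the floor and shelves are stacked with a clear vertical gap of 286 mm between each pair.

The stool is beside the table with their tops flush at z = 700. The bookshelf is on top of the table.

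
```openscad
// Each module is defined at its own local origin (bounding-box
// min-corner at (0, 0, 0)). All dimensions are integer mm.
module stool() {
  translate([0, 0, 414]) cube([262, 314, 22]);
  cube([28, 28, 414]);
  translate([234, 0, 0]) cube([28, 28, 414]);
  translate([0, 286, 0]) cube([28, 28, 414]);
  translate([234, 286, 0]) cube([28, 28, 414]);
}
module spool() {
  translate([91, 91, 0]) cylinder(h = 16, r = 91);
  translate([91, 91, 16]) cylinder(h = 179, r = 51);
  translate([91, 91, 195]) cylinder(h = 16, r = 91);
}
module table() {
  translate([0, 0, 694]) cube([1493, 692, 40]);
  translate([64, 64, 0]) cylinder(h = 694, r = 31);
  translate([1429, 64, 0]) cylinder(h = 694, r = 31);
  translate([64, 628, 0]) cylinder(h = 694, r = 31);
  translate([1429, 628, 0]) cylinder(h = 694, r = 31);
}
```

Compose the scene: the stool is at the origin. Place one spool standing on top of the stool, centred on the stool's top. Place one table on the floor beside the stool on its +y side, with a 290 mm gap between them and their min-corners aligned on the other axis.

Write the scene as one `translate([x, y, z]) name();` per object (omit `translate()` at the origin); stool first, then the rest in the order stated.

stool();
translate([40, 66, 436]) spool();
translate([0, 604, 0]) table();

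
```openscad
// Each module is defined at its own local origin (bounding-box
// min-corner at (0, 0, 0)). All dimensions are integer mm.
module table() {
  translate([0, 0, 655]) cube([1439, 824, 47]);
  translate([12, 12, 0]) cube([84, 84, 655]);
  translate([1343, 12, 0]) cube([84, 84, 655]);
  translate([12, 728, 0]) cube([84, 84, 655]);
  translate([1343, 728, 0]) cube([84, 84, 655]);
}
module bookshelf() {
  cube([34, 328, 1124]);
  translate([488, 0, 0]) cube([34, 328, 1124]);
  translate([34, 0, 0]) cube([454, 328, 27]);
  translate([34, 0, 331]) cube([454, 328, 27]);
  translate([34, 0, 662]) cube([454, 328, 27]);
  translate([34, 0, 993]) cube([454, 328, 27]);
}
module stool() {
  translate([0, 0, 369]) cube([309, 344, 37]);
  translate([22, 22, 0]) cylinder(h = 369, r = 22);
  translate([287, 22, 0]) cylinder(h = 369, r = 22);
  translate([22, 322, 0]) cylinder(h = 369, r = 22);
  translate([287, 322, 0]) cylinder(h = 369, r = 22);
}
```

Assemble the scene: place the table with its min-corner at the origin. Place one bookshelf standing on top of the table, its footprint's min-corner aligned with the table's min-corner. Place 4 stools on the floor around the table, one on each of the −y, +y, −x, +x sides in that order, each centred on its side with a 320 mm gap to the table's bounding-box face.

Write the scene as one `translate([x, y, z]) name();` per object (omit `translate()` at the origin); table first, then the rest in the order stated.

table();
translate([0, 0, 702]) bookshelf();
translate([565, -664, 0]) stool();
translate([565, 1144, 0]) stool();
translate([-629, 240, 0]) stool();
translate([1759, 240, 0]) stool();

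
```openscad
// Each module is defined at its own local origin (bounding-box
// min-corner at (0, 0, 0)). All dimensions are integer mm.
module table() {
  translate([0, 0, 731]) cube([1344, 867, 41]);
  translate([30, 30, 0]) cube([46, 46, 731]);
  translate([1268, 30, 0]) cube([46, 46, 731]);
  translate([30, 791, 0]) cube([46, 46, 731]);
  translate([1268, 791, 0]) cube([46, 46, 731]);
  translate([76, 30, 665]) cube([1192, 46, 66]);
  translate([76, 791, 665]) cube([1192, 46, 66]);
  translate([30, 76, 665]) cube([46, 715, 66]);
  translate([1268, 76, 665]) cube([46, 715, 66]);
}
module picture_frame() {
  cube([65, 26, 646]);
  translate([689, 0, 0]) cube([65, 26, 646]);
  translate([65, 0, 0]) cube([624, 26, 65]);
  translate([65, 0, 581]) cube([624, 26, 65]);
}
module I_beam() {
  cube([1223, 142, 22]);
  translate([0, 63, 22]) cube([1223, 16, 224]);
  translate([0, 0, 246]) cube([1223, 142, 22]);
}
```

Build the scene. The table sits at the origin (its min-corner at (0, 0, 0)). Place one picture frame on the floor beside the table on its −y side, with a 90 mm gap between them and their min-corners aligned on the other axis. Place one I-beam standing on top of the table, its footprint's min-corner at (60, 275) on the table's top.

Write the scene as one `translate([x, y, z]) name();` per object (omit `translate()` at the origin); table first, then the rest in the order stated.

table();
translate([0, -116, 0]) picture_frame();
translate([60, 275, 772]) I_beam();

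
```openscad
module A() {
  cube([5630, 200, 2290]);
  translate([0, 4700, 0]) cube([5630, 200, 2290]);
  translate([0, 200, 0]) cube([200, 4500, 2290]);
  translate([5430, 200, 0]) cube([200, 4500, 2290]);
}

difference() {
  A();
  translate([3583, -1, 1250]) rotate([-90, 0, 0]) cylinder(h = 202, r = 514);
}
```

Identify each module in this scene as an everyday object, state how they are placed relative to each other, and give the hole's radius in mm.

A is a house frame. The house frame has a circular hole through its front wall. The hole's radius is 514 mm.

The subtracted cylinder has r = 514 mm.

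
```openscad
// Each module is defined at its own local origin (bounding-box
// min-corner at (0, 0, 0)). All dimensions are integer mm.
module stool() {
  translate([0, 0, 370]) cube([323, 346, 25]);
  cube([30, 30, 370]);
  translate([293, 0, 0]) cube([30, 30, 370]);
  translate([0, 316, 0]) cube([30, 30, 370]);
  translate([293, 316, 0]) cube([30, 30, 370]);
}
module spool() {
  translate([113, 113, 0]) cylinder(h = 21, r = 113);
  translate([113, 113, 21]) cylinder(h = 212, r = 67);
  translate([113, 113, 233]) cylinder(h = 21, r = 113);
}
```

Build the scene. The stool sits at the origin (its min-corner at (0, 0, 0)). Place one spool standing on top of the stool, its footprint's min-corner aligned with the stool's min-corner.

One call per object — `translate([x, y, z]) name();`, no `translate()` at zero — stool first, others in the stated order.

stool();
translate([0, 0, 395]) spool();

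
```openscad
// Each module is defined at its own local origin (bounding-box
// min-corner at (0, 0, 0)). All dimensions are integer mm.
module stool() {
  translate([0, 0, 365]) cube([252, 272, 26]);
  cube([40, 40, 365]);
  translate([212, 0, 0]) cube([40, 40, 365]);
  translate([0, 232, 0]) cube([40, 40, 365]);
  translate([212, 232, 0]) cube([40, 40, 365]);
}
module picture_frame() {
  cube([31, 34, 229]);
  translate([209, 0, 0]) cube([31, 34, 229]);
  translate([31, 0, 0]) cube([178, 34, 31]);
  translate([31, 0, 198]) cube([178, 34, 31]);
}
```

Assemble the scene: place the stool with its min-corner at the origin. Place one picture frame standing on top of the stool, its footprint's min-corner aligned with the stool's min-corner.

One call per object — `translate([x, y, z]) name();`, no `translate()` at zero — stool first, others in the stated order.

stool();
translate([0, 0, 391]) picture_frame();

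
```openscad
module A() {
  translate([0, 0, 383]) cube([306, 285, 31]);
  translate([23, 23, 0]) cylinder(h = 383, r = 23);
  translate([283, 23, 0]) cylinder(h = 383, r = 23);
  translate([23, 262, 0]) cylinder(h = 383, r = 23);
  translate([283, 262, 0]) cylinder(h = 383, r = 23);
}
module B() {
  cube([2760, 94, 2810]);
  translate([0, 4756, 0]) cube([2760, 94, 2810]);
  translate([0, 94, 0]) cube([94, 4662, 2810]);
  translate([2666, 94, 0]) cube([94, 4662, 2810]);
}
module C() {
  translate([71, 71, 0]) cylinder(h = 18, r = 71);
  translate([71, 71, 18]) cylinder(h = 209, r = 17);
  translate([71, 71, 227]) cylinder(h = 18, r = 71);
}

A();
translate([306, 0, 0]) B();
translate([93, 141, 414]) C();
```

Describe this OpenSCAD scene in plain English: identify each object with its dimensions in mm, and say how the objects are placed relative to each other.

A is a four-legged stool. The seat is 306×285 mm, 31 mm thick, top at z = 414 mm. It stands on four round legs, each 46 mm in diameter, from z = 0 to the seat underside, each leg's axis is inset half a diameter from the nearest pair of seat edges (so the leg's bounding box is flush with the corner).

B is a box-shaped house frame (walls only): outside footprint 2760×4850 mm, wall height 2810 mm, wall thickness 94 mm. The two y-facing walls run the full x-width; the two x-facing walls fit between the inner faces of the y-facing walls.

C is a spool: two coaxial disc flanges of radius 71 mm and thickness 18 mm, joined by a core cylinder of radius 17 mm and height 209 mm. The lower flange rests on z = 0 and the three cylinders share a vertical axis.

The house frame is against the stool's +x side, with their −y faces flush. The spool is on top of the stool.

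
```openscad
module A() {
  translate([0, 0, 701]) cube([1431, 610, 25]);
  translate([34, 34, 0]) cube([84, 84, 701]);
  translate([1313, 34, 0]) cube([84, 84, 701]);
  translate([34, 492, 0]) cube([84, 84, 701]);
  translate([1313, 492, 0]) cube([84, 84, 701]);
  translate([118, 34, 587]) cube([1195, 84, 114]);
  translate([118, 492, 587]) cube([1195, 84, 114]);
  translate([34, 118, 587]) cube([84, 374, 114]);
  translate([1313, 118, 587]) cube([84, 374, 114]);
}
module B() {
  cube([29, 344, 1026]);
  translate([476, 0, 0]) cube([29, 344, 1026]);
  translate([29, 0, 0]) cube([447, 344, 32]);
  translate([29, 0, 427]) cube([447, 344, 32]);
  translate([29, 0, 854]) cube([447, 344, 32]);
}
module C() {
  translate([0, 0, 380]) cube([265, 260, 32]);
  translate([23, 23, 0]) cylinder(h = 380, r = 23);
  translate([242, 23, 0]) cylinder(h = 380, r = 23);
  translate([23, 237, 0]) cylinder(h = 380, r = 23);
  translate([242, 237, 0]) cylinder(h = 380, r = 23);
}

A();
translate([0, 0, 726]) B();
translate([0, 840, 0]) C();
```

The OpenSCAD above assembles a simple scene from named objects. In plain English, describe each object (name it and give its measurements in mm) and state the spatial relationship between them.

A is a rectangular dining table. The top is 1431×610×25 mm with its upper surface at z = 726 mm. It stands on four 84×84 mm square legs, each inset 34 mm from the nearest pair of top edges, running from the floor to the underside of the top. Four apron rails, 84 mm thick and 114 mm tall, run between adjacent legs with their top edges flush with the underside of the top and their outer faces flush with the legs' outer faces.

B is a bookshelf 505 mm wide overall, 344 mm deep and 1026 mm tall. The two sides are 29 mm thick vertical panels. 3 horizontal shelves of 32 mm thickness span between the inner faces of the sides; the lowest shelf sits on the floor and shelves are stacked with a clear vertical gap of 395 mm between each pair.

C is a four-legged stool. The seat is 265×260 mm, 32 mm thick, top at z = 412 mm. It stands on four round legs, each 46 mm in diameter, from z = 0 to the seat underside, each leg's axis is inset half a diameter from the nearest pair of seat edges (so the leg's bounding box is flush with the corner).

The bookshelf is on top of the table. The stool is on the floor beside the table on its +y side.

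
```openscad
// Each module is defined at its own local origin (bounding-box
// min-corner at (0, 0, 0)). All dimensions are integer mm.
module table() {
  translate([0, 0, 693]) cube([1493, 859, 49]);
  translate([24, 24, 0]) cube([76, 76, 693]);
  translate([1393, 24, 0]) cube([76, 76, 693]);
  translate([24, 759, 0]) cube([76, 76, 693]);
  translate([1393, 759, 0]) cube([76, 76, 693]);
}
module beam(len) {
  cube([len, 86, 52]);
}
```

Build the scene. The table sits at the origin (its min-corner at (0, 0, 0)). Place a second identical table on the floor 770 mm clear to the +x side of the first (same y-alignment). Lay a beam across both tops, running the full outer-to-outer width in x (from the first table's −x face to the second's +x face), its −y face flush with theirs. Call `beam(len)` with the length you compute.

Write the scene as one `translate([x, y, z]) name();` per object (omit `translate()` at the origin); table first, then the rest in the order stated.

table();
translate([2263, 0, 0]) table();
translate([0, 0, 742]) beam(3756);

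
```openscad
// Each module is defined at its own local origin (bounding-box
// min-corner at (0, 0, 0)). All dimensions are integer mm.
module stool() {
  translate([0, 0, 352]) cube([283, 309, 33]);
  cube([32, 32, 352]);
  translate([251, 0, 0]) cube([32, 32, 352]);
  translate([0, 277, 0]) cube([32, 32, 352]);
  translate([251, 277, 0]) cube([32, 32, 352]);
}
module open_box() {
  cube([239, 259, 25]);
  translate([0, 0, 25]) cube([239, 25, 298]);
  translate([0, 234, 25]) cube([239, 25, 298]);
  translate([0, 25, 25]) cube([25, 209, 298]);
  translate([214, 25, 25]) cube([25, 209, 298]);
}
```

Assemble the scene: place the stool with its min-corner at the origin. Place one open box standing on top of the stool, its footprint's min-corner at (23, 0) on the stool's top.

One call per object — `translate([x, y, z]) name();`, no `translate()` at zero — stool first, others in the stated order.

stool();
translate([23, 0, 385]) open_box();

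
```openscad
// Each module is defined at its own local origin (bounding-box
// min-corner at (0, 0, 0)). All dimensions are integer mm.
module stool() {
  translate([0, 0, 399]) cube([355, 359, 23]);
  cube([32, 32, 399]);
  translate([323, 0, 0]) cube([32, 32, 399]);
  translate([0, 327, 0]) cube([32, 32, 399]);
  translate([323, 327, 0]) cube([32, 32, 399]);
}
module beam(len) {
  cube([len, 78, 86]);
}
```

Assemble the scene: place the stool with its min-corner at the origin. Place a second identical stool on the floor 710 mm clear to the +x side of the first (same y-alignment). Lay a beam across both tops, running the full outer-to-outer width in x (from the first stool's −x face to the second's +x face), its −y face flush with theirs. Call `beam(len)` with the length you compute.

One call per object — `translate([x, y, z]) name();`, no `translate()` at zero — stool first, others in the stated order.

stool();
translate([1065, 0, 0]) stool();
translate([0, 0, 422]) beam(1420);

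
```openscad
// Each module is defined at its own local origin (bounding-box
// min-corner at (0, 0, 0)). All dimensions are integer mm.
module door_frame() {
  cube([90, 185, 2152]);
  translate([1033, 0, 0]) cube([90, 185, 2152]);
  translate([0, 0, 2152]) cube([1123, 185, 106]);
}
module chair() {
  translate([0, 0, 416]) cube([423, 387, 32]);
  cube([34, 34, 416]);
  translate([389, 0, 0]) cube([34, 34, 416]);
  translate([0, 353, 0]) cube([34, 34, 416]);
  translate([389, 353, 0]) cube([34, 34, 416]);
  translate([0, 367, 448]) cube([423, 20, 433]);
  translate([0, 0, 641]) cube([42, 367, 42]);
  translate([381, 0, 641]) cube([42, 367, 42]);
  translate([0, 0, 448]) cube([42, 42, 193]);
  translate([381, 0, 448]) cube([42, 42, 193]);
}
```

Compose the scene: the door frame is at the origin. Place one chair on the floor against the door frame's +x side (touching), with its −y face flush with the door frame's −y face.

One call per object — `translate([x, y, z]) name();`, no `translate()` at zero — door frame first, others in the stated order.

door_frame();
translate([1123, 0, 0]) chair();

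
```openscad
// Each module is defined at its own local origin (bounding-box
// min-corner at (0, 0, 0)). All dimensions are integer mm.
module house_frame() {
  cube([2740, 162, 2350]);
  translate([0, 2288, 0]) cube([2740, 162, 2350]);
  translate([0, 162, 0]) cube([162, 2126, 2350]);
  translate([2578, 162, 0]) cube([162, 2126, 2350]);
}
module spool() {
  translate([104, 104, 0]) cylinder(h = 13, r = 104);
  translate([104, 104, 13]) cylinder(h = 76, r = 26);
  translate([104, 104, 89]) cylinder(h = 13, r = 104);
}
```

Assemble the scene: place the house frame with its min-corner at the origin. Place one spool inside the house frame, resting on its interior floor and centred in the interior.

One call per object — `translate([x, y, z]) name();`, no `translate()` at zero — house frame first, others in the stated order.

house_frame();
translate([1266, 1121, 0]) spool();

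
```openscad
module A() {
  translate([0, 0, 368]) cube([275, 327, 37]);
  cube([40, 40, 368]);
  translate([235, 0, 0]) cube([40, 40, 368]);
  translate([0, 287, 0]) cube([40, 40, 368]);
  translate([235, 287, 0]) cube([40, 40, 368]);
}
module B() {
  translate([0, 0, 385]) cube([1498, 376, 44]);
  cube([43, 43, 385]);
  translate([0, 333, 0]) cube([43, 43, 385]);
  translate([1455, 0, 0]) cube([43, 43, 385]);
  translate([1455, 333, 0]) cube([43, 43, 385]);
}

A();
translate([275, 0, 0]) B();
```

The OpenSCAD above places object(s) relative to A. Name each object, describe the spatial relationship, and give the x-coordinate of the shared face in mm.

A is a stool. B is a bench. The bench is against the stool's +x side, with their −y faces flush. The x-coordinate of the shared face is 275 mm.

The stool's +x face and the bench's −x face are both at x = 275 mm.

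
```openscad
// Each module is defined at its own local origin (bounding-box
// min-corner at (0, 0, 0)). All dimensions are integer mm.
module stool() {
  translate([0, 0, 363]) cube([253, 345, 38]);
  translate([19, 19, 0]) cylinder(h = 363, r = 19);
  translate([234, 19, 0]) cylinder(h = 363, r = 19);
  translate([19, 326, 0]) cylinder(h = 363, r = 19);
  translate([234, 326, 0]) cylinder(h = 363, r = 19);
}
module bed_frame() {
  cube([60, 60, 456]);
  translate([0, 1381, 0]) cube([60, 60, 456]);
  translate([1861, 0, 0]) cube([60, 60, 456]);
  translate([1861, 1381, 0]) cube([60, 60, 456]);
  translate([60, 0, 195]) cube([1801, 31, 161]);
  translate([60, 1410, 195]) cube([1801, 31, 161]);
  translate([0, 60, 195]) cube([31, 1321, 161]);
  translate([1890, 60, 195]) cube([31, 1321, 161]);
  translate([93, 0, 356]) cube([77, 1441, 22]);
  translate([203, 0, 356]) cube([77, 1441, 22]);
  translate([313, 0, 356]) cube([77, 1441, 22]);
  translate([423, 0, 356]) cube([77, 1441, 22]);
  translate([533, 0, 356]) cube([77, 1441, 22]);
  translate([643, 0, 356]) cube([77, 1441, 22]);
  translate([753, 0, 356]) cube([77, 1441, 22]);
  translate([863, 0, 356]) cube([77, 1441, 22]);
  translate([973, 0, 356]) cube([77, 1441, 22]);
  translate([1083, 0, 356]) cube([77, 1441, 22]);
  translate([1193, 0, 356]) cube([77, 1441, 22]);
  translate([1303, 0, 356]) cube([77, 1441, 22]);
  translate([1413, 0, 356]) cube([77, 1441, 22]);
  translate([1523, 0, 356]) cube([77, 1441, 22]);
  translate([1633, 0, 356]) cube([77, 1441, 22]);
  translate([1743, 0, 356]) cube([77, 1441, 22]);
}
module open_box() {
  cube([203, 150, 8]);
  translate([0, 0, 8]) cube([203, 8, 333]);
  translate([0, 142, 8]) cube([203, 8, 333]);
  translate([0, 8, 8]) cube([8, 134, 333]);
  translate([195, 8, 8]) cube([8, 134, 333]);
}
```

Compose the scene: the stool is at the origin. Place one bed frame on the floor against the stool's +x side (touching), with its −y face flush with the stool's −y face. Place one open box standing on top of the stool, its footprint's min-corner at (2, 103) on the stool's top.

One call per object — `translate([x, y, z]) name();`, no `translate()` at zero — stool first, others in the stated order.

stool();
translate([253, 0, 0]) bed_frame();
translate([2, 103, 401]) open_box();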